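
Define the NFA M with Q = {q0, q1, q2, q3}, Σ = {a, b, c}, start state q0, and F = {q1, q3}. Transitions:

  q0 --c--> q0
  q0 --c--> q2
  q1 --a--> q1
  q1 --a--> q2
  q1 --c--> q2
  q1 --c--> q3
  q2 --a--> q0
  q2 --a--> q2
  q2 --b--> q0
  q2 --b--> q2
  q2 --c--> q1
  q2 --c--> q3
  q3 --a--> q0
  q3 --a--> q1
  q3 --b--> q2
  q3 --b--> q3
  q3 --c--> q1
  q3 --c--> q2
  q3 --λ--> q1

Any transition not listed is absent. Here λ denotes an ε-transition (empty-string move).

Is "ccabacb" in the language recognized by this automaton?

Yes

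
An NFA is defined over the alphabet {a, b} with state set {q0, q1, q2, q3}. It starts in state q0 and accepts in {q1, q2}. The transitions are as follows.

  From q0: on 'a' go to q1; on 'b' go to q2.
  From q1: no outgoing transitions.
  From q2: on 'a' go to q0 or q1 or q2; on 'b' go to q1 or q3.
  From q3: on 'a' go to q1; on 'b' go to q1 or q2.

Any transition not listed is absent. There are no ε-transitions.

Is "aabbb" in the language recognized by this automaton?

No

Start in {q0}.
Read 'a': q0→{q1}; now {q1}.
Read 'a': q1→∅; now ∅.
The set is empty and remains empty for the remaining 3 symbols.
The final set ∅ contains no accepting state.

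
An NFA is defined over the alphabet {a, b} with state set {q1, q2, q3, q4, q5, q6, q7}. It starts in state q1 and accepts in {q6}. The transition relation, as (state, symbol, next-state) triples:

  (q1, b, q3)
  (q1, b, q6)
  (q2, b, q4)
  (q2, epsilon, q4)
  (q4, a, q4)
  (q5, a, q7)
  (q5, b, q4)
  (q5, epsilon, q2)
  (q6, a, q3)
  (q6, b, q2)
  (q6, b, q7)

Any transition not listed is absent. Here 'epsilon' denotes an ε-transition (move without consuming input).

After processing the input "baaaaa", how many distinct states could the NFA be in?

Start in {q1}.
Read 'b': q1→{q3, q6}; now {q3, q6}.
Read 'a': q3→∅, q6→{q3}; now {q3}.
Read 'a': q3→∅; now ∅.
The set is empty and remains empty for the remaining 3 symbols.
That set has 0 states.

0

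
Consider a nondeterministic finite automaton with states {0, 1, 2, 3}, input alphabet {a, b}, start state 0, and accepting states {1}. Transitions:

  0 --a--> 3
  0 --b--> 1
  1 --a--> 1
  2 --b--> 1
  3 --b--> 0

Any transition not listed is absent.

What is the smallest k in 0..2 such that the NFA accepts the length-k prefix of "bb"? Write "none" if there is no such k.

1

Start in {0}.
Read 'b': 0→{1}; now {1}.
None of the earlier sets intersect F, but {1} does.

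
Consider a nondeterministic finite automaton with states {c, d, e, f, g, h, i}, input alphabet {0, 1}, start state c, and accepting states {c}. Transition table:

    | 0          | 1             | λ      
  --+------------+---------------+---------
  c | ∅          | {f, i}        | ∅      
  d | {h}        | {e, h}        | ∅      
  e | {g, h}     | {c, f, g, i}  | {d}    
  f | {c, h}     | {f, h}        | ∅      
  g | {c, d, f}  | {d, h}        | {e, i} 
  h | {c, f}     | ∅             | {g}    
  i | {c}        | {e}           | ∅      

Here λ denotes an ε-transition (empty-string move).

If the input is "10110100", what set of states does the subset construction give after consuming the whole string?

{c, d, e, f, g, h, i}

Start in {c}.
Read '1': c→{f, i}; now {f, i}.
Read '0': f→{c, h}, i→{c}; union {c, h}; ε-closure = {c, d, e, g, h, i}.
Read '1': c→{f, i}, d→{e, h}, e→{c, f, g, i}, g→{d, h}, h→∅, i→{e}; now {c, d, e, f, g, h, i}.
Read '1': c→{f, i}, d→{e, h}, e→{c, f, g, i}, f→{f, h}, g→{d, h}, h→∅, i→{e}; now {c, d, e, f, g, h, i}.
Read '0': c→∅, d→{h}, e→{g, h}, f→{c, h}, g→{c, d, f}, h→{c, f}, i→{c}; union {c, d, f, g, h}; ε-closure = {c, d, e, f, g, h, i}.
Read '1': c→{f, i}, d→{e, h}, e→{c, f, g, i}, f→{f, h}, g→{d, h}, h→∅, i→{e}; now {c, d, e, f, g, h, i}.
Read '0': c→∅, d→{h}, e→{g, h}, f→{c, h}, g→{c, d, f}, h→{c, f}, i→{c}; union {c, d, f, g, h}; ε-closure = {c, d, e, f, g, h, i}.
Read '0': c→∅, d→{h}, e→{g, h}, f→{c, h}, g→{c, d, f}, h→{c, f}, i→{c}; union {c, d, f, g, h}; ε-closure = {c, d, e, f, g, h, i}.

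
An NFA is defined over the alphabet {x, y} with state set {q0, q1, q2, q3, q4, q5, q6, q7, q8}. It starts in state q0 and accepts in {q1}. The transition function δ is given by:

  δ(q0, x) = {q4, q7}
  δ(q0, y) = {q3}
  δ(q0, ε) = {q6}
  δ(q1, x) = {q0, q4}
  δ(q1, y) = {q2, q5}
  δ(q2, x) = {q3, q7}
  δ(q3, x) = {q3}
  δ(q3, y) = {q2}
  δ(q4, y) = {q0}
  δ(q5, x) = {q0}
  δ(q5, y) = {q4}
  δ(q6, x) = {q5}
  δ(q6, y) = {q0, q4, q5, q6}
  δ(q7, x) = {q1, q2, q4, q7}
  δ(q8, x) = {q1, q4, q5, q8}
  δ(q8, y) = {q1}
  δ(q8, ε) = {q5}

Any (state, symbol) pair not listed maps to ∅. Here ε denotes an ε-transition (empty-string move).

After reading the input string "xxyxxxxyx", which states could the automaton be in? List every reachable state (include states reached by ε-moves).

{q0, q3, q4, q5, q6, q7}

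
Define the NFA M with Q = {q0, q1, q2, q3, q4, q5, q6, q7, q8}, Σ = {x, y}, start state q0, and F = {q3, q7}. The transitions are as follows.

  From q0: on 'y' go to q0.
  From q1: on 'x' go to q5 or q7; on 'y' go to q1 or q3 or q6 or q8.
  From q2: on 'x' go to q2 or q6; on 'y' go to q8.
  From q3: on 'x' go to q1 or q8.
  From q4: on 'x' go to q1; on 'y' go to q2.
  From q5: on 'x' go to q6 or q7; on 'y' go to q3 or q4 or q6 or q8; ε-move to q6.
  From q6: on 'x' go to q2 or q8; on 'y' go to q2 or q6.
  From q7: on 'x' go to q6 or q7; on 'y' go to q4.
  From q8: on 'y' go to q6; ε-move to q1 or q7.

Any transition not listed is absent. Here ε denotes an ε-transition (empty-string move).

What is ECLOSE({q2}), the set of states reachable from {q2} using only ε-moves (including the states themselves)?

{q2}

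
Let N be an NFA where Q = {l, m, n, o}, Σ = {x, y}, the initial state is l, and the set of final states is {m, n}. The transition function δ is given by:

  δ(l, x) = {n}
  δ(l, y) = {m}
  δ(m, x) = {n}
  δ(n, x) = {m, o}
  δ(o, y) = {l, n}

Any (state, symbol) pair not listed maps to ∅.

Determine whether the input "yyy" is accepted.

Start in {l}.
Read 'y': {l} → {m}.
Read 'y': {m} → ∅.
The set is empty and remains empty for the remaining 1 symbol.
The final set ∅ contains no accepting state.

No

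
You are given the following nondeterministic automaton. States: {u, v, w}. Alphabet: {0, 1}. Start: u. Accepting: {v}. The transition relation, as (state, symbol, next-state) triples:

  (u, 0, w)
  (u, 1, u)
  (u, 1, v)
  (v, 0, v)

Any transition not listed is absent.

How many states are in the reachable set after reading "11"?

2

Start in {u}.
Read '1': {u} → {u, v}.
Read '1': {u, v} → {u, v}.
That set has 2 states.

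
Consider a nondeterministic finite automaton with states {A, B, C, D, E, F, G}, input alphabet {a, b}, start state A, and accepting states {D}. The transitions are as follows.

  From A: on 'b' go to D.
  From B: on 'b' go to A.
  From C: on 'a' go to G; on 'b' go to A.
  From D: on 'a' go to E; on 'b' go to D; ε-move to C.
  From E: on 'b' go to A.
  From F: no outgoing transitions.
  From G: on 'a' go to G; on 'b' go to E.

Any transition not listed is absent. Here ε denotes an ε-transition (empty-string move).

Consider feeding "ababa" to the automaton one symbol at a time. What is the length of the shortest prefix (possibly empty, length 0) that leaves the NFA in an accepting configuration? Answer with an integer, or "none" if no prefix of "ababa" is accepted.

none

Start in {A}.
Read 'a': A→∅; now ∅.
The set is empty and remains empty for the remaining 4 symbols.
No reachable set along the way intersects F.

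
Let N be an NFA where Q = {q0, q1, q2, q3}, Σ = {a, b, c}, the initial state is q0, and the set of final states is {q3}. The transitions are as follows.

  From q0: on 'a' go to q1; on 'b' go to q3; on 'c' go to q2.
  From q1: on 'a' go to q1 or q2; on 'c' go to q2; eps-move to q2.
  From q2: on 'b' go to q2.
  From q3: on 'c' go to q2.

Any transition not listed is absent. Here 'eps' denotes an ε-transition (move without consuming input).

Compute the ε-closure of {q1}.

{q1, q2}

Begin with {q1}.
ε-move q1 → q2; add q2.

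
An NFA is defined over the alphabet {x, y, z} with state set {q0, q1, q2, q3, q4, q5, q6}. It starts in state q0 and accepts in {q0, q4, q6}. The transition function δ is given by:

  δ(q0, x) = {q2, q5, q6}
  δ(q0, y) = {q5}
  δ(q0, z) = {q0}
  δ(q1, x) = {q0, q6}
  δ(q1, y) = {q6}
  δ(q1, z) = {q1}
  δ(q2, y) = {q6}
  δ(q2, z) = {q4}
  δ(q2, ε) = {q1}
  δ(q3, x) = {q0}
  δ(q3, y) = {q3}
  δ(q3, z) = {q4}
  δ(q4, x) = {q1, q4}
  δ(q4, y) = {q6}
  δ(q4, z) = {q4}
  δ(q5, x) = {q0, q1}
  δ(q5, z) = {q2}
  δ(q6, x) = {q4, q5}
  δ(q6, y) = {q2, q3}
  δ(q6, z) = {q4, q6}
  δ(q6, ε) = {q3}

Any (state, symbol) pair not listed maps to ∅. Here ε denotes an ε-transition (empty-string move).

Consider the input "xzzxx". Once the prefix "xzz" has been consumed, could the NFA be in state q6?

Yes

Start in {q0}.
Read 'x': {q0} → {q1, q2, q3, q5, q6}.
Read 'z': {q1, q2, q3, q5, q6} → {q1, q2, q3, q4, q6}.
Read 'z': {q1, q2, q3, q4, q6} → {q1, q3, q4, q6}.
State q6 is in {q1, q3, q4, q6}.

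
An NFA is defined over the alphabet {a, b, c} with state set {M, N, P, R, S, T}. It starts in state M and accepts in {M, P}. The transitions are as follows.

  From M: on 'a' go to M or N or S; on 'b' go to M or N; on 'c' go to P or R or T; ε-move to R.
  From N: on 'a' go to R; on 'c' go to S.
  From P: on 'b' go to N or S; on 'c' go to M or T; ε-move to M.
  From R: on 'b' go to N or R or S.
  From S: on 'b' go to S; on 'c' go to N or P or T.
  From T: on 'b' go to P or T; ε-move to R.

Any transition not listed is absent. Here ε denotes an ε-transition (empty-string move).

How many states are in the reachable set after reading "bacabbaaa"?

Start: ε-closure({M}) = {M, R}.
Read 'b': M→{M, N}, R→{N, R, S}; now {M, N, R, S}.
Read 'a': M→{M, N, S}, N→{R}, R→∅, S→∅; now {M, N, R, S}.
Read 'c': M→{P, R, T}, N→{S}, R→∅, S→{N, P, T}; union {N, P, R, S, T}; ε-closure = {M, N, P, R, S, T}.
Read 'a': M→{M, N, S}, N→{R}, P→∅, R→∅, S→∅, T→∅; now {M, N, R, S}.
Read 'b': M→{M, N}, N→∅, R→{N, R, S}, S→{S}; now {M, N, R, S}.
Read 'b': M→{M, N}, N→∅, R→{N, R, S}, S→{S}; now {M, N, R, S}.
Read 'a': M→{M, N, S}, N→{R}, R→∅, S→∅; now {M, N, R, S}.
Read 'a': M→{M, N, S}, N→{R}, R→∅, S→∅; now {M, N, R, S}.
Read 'a': M→{M, N, S}, N→{R}, R→∅, S→∅; now {M, N, R, S}.
That set has 4 states.

4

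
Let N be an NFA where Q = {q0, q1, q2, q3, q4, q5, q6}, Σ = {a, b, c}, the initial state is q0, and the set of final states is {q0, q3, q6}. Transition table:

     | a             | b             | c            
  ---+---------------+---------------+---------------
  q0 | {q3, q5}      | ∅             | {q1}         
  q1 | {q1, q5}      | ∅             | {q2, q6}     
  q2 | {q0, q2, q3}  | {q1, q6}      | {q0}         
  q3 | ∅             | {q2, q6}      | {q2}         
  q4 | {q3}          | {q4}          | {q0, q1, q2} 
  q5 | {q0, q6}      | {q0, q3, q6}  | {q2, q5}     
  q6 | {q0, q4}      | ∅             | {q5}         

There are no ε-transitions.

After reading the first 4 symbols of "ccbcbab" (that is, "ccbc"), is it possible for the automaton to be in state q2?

Yes

Start in {q0}.
Read 'c': q0→{q1}; now {q1}.
Read 'c': q1→{q2, q6}; now {q2, q6}.
Read 'b': q2→{q1, q6}, q6→∅; now {q1, q6}.
Read 'c': q1→{q2, q6}, q6→{q5}; now {q2, q5, q6}.
State q2 is in {q2, q5, q6}.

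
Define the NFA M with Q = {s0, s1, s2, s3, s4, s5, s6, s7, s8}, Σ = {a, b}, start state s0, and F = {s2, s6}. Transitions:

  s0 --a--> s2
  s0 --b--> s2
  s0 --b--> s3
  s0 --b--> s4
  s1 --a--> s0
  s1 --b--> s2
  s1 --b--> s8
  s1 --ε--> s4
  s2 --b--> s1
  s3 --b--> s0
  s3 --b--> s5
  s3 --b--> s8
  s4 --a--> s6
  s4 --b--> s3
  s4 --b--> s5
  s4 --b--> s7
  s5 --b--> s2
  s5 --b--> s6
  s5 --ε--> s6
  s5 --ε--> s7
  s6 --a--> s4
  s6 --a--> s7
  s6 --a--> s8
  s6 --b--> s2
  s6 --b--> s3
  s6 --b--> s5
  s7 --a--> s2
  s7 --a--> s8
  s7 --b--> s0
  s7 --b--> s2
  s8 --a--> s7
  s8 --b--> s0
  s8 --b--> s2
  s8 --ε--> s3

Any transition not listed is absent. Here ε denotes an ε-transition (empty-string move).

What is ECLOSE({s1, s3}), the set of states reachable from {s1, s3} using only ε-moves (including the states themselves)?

Begin with {s1, s3}.
ε-move s1 → s4; add s4.

{s1, s3, s4}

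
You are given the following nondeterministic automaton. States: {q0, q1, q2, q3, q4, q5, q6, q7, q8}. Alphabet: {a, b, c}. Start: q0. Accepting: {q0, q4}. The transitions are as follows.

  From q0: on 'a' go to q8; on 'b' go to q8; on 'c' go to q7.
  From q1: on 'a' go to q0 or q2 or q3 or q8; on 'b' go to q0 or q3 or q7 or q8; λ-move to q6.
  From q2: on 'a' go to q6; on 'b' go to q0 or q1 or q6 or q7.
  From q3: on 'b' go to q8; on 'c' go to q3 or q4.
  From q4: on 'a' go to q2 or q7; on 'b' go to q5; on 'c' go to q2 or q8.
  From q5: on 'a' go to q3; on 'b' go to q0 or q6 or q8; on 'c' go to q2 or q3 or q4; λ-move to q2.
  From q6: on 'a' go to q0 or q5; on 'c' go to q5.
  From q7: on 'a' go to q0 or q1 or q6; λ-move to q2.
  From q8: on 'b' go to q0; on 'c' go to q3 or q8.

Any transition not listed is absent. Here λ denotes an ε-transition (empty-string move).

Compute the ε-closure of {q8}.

{q8}

Begin with {q8}.
No ε-moves leave this set, so the closure equals the set itself.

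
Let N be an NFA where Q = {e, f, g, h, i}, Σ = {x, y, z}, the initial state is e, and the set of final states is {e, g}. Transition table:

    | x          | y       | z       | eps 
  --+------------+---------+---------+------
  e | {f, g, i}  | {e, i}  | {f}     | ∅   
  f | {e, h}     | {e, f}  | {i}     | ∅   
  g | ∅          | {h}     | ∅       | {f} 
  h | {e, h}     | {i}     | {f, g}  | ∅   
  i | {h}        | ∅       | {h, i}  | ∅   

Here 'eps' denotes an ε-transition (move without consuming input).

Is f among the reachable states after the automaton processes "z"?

Start in {e}.
Read 'z': e→{f}; now {f}.
State f is in {f}.

Yes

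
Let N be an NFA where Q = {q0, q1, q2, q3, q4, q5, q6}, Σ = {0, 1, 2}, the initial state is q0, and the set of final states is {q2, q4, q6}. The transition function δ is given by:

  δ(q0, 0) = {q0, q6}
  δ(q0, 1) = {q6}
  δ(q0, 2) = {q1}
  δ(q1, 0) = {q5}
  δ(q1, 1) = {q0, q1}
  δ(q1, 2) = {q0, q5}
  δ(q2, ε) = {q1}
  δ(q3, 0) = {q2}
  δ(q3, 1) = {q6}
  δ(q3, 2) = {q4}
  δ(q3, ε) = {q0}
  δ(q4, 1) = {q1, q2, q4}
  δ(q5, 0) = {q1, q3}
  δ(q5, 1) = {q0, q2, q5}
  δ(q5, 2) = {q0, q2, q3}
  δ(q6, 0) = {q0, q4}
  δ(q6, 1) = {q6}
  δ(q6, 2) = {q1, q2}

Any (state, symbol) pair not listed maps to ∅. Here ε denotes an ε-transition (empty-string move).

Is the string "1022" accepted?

No

Start in {q0}.
Read '1': {q0} → {q6}.
Read '0': {q6} → {q0, q4}.
Read '2': {q0, q4} → {q1}.
Read '2': {q1} → {q0, q5}.
The final set {q0, q5} contains no accepting state.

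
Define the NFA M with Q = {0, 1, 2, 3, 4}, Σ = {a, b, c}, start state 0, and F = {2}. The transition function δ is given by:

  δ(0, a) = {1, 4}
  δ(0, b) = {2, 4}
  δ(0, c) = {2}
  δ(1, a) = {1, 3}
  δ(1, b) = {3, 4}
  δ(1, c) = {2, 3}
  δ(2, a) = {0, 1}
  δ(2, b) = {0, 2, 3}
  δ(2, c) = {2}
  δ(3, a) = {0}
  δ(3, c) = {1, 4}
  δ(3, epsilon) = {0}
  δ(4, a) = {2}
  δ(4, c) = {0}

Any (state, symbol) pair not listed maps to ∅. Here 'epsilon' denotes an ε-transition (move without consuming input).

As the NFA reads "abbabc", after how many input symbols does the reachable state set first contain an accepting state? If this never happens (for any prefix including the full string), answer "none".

Start in {0}.
Read 'a': 0→{1, 4}; now {1, 4}.
Read 'b': 1→{3, 4}, 4→∅; union {3, 4}; ε-closure = {0, 3, 4}.
Read 'b': 0→{2, 4}, 3→∅, 4→∅; now {2, 4}.
None of the earlier sets intersect F, but {2, 4} does.

3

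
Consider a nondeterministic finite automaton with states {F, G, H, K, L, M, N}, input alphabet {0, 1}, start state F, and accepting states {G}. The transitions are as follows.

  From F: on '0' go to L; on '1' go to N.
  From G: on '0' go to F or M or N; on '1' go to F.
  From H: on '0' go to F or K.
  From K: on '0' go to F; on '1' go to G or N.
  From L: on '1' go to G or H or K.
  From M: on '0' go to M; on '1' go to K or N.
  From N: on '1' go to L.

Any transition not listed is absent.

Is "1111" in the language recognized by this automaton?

Start in {F}.
Read '1': F→{N}; now {N}.
Read '1': N→{L}; now {L}.
Read '1': L→{G, H, K}; now {G, H, K}.
Read '1': G→{F}, H→∅, K→{G, N}; now {F, G, N}.
The final set {F, G, N} contains the accepting state G.

Yes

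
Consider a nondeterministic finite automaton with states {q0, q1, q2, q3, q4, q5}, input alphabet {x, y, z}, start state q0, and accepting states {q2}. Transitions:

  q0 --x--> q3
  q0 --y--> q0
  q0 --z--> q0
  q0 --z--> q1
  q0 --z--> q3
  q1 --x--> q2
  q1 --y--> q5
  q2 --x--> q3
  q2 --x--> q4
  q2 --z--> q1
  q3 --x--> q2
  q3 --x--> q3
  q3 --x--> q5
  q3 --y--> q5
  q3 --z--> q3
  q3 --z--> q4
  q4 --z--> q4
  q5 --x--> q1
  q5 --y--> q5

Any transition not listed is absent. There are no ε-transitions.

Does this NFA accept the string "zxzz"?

No

Start in {q0}.
Read 'z': q0→{q0, q1, q3}; now {q0, q1, q3}.
Read 'x': q0→{q3}, q1→{q2}, q3→{q2, q3, q5}; now {q2, q3, q5}.
Read 'z': q2→{q1}, q3→{q3, q4}, q5→∅; now {q1, q3, q4}.
Read 'z': q1→∅, q3→{q3, q4}, q4→{q4}; now {q3, q4}.
The final set {q3, q4} contains no accepting state.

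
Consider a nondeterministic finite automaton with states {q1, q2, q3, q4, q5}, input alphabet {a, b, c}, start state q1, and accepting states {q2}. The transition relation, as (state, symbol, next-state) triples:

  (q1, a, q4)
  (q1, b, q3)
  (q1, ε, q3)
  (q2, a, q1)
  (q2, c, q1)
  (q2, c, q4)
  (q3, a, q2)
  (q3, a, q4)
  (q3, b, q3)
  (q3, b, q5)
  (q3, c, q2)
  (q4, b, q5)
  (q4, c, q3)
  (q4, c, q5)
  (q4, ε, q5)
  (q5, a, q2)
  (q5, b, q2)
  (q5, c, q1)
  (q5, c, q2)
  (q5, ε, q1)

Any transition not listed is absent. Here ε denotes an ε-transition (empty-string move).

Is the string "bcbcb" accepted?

No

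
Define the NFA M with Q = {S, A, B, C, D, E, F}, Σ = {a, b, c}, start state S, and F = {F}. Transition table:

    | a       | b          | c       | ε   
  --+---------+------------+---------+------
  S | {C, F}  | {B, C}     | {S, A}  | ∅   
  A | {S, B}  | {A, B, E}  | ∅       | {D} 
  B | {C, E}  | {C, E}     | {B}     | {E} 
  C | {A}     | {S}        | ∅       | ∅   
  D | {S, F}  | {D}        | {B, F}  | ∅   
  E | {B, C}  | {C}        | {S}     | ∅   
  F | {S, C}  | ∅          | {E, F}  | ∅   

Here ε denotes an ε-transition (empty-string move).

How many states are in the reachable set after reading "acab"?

Start in {S}.
Read 'a': {S} → {C, F}.
Read 'c': {C, F} → {E, F}.
Read 'a': {E, F} → {S, B, C, E}.
Read 'b': {S, B, C, E} → {S, B, C, E}.
That set has 4 states.

4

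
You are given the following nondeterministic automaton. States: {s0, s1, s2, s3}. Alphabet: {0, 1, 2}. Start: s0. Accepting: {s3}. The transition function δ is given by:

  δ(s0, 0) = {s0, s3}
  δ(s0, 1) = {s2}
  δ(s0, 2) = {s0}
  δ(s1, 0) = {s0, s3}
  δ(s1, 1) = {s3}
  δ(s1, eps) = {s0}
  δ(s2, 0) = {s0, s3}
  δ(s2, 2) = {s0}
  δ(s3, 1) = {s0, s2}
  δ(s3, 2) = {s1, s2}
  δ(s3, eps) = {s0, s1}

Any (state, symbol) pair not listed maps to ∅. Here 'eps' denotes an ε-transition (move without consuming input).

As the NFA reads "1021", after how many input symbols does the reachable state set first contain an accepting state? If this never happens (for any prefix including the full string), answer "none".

2

Start in {s0}.
Read '1': {s0} → {s2}.
Read '0': {s2} → {s0, s1, s3}.
None of the earlier sets intersect F, but {s0, s1, s3} does.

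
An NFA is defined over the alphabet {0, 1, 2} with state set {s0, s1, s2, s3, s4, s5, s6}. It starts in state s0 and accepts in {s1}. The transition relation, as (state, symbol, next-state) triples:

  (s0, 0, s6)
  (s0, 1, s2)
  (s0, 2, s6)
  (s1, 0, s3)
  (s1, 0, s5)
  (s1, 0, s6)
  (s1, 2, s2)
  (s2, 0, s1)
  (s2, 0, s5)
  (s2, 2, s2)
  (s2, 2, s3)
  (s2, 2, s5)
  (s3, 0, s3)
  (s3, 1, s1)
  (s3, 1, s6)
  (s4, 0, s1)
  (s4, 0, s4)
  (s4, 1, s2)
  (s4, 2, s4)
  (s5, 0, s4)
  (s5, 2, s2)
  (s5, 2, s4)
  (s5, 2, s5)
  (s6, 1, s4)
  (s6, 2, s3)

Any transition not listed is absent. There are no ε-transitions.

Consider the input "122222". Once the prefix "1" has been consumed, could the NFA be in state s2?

Start in {s0}.
Read '1': {s0} → {s2}.
State s2 is in {s2}.

Yes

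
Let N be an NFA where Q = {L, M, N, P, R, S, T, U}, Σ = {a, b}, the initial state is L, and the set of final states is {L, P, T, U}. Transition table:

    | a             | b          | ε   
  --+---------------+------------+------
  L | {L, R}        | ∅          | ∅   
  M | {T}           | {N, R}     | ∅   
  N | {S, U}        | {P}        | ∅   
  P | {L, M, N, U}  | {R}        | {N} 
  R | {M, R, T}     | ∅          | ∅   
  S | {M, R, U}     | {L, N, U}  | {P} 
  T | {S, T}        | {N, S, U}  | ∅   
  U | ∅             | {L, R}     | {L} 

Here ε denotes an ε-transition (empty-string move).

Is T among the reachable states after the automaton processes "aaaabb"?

No

Start in {L}.
Read 'a': L→{L, R}; now {L, R}.
Read 'a': L→{L, R}, R→{M, R, T}; now {L, M, R, T}.
Read 'a': L→{L, R}, M→{T}, R→{M, R, T}, T→{S, T}; union {L, M, R, S, T}; ε-closure = {L, M, N, P, R, S, T}.
Read 'a': L→{L, R}, M→{T}, N→{S, U}, P→{L, M, N, U}, R→{M, R, T}, S→{M, R, U}, T→{S, T}; union {L, M, N, R, S, T, U}; ε-closure = {L, M, N, P, R, S, T, U}.
Read 'b': L→∅, M→{N, R}, N→{P}, P→{R}, R→∅, S→{L, N, U}, T→{N, S, U}, U→{L, R}; now {L, N, P, R, S, U}.
Read 'b': L→∅, N→{P}, P→{R}, R→∅, S→{L, N, U}, U→{L, R}; now {L, N, P, R, U}.
State T is not in {L, N, P, R, U}.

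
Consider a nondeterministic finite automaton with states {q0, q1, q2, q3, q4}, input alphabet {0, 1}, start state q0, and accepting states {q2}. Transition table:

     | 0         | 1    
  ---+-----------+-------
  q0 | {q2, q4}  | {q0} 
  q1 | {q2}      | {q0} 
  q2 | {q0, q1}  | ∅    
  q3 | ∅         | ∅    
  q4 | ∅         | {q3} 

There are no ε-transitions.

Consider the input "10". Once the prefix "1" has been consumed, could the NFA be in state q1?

Start in {q0}.
Read '1': q0→{q0}; now {q0}.
State q1 is not in {q0}.

No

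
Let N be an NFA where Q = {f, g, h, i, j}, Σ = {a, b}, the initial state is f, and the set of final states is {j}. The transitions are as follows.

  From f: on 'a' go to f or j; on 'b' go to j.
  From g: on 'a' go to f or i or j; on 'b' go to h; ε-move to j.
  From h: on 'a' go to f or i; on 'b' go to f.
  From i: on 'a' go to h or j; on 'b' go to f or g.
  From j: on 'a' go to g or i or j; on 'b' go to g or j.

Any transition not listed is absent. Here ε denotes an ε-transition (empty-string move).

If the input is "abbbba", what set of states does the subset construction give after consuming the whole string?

{f, g, i, j}

Start in {f}.
Read 'a': {f} → {f, j}.
Read 'b': {f, j} → {g, j}.
Read 'b': {g, j} → {g, h, j}.
Read 'b': {g, h, j} → {f, g, h, j}.
Read 'b': {f, g, h, j} → {f, g, h, j}.
Read 'a': {f, g, h, j} → {f, g, i, j}.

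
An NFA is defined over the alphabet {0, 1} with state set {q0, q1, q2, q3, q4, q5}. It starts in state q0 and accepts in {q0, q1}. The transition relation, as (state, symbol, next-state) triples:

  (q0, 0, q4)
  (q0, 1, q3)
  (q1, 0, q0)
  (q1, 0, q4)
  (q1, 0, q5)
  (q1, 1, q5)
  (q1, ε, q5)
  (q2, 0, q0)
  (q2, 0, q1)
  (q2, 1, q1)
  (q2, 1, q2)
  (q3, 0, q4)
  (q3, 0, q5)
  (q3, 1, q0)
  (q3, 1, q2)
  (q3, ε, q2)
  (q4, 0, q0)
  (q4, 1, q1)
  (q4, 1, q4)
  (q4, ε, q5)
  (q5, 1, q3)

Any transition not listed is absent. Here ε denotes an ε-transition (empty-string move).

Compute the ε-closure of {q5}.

{q5}

Begin with {q5}.
No ε-moves leave this set, so the closure equals the set itself.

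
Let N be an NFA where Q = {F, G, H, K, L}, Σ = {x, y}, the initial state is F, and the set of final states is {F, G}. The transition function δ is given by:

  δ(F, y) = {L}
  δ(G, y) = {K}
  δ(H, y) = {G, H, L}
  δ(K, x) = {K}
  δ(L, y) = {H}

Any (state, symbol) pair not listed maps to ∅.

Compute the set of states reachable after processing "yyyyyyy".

Start in {F}.
Read 'y': F→{L}; now {L}.
Read 'y': L→{H}; now {H}.
Read 'y': H→{G, H, L}; now {G, H, L}.
Read 'y': G→{K}, H→{G, H, L}, L→{H}; now {G, H, K, L}.
Read 'y': G→{K}, H→{G, H, L}, K→∅, L→{H}; now {G, H, K, L}.
Read 'y': G→{K}, H→{G, H, L}, K→∅, L→{H}; now {G, H, K, L}.
Read 'y': G→{K}, H→{G, H, L}, K→∅, L→{H}; now {G, H, K, L}.

{G, H, K, L}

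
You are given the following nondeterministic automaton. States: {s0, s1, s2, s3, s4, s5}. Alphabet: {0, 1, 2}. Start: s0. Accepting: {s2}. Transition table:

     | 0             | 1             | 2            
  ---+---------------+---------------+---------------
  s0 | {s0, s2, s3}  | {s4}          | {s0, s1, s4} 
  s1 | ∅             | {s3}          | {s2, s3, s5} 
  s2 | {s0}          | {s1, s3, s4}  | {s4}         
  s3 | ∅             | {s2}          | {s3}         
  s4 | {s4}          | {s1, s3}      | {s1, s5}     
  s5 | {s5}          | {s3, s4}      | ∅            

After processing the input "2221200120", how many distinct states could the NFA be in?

3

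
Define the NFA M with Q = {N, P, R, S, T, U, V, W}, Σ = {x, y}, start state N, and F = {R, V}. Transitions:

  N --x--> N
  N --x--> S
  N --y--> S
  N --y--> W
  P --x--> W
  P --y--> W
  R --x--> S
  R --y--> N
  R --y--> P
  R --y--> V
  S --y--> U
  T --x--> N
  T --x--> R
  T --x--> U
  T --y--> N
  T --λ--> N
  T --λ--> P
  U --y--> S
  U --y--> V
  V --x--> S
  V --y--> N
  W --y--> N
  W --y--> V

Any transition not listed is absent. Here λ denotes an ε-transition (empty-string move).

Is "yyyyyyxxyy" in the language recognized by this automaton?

Yes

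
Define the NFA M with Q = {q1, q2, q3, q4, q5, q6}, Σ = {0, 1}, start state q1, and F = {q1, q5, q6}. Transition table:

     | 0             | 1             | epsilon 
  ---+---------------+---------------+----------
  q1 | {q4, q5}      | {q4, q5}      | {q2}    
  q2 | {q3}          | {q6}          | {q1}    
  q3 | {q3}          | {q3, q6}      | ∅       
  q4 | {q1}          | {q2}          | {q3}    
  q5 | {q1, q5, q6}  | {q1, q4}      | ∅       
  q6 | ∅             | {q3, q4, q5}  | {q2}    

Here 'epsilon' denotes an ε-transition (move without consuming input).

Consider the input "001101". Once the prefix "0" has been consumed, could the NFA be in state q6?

Start: ε-closure({q1}) = {q1, q2}.
Read '0': {q1, q2} → {q3, q4, q5}.
State q6 is not in {q3, q4, q5}.

No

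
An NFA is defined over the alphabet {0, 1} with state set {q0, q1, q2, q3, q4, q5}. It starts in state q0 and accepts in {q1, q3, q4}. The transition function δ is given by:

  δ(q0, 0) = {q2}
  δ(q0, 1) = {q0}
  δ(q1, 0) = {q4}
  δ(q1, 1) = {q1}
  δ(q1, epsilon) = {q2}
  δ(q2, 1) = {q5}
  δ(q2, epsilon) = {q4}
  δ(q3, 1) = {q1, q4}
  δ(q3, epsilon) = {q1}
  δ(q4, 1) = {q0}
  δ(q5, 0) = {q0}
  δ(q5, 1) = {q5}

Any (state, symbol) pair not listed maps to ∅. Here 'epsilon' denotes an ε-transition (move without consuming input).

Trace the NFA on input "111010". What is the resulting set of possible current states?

Start in {q0}.
Read '1': q0→{q0}; now {q0}.
Read '1': q0→{q0}; now {q0}.
Read '1': q0→{q0}; now {q0}.
Read '0': q0→{q2}; union {q2}; ε-closure = {q2, q4}.
Read '1': q2→{q5}, q4→{q0}; now {q0, q5}.
Read '0': q0→{q2}, q5→{q0}; union {q0, q2}; ε-closure = {q0, q2, q4}.

{q0, q2, q4}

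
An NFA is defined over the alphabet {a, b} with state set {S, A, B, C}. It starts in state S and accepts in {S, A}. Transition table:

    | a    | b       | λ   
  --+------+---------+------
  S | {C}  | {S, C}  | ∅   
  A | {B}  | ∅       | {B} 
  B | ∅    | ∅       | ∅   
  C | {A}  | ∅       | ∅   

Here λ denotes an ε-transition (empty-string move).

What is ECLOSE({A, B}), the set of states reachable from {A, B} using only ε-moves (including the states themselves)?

Begin with {A, B}.
No ε-moves leave this set, so the closure equals the set itself.

{A, B}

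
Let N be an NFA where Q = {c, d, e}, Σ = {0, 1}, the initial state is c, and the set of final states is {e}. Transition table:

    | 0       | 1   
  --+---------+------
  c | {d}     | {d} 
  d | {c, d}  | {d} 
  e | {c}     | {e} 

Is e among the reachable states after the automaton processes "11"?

Start in {c}.
Read '1': {c} → {d}.
Read '1': {d} → {d}.
State e is not in {d}.

No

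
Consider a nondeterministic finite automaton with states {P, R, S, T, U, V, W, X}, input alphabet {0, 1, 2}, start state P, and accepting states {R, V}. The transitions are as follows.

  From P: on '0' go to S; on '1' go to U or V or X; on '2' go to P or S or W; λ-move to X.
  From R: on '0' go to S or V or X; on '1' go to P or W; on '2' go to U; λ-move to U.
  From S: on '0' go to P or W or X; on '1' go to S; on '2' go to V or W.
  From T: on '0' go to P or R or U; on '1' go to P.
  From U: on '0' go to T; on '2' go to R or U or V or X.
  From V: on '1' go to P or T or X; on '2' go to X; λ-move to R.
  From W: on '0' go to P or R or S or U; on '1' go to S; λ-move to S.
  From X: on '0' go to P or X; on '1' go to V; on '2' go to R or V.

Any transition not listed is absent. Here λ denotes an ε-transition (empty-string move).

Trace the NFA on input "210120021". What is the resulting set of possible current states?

Start: ε-closure({P}) = {P, X}.
Read '2': {P, X} → {P, R, S, U, V, W, X}.
Read '1': {P, R, S, U, V, W, X} → {P, R, S, T, U, V, W, X}.
Read '0': {P, R, S, T, U, V, W, X} → {P, R, S, T, U, V, W, X}.
Read '1': {P, R, S, T, U, V, W, X} → {P, R, S, T, U, V, W, X}.
Read '2': {P, R, S, T, U, V, W, X} → {P, R, S, U, V, W, X}.
Read '0': {P, R, S, U, V, W, X} → {P, R, S, T, U, V, W, X}.
Read '0': {P, R, S, T, U, V, W, X} → {P, R, S, T, U, V, W, X}.
Read '2': {P, R, S, T, U, V, W, X} → {P, R, S, U, V, W, X}.
Read '1': {P, R, S, U, V, W, X} → {P, R, S, T, U, V, W, X}.

{P, R, S, T, U, V, W, X}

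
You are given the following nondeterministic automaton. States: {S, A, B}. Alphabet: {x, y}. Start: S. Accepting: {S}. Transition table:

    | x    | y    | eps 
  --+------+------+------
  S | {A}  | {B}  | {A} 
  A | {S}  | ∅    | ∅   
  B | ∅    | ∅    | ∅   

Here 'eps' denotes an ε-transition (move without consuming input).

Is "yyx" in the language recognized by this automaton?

No

Start: ε-closure({S}) = {S, A}.
Read 'y': S→{B}, A→∅; now {B}.
Read 'y': B→∅; now ∅.
The set is empty and remains empty for the remaining 1 symbol.
The final set ∅ contains no accepting state.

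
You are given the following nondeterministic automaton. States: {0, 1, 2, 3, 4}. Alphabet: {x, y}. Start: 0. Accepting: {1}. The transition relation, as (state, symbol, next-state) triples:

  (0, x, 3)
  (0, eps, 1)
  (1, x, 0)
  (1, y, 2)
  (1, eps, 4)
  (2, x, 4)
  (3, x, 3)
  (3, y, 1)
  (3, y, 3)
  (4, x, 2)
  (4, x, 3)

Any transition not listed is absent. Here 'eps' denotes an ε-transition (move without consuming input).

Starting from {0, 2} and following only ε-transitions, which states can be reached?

{0, 1, 2, 4}

Begin with {0, 2}.
ε-move 0 → 1; add 1.
ε-move 1 → 4; add 4.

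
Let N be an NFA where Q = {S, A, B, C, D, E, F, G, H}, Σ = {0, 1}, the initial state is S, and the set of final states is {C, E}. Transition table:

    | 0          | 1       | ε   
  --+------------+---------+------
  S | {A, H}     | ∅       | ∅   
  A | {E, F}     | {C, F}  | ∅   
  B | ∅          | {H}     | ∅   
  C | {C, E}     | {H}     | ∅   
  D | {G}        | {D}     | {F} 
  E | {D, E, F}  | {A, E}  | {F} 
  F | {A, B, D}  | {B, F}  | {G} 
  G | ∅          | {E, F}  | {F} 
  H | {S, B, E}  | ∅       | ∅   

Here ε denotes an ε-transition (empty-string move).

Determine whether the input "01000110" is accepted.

Start in {S}.
Read '0': S→{A, H}; now {A, H}.
Read '1': A→{C, F}, H→∅; union {C, F}; ε-closure = {C, F, G}.
Read '0': C→{C, E}, F→{A, B, D}, G→∅; union {A, B, C, D, E}; ε-closure = {A, B, C, D, E, F, G}.
Read '0': A→{E, F}, B→∅, C→{C, E}, D→{G}, E→{D, E, F}, F→{A, B, D}, G→∅; now {A, B, C, D, E, F, G}.
Read '0': A→{E, F}, B→∅, C→{C, E}, D→{G}, E→{D, E, F}, F→{A, B, D}, G→∅; now {A, B, C, D, E, F, G}.
Read '1': A→{C, F}, B→{H}, C→{H}, D→{D}, E→{A, E}, F→{B, F}, G→{E, F}; union {A, B, C, D, E, F, H}; ε-closure = {A, B, C, D, E, F, G, H}.
Read '1': A→{C, F}, B→{H}, C→{H}, D→{D}, E→{A, E}, F→{B, F}, G→{E, F}, H→∅; union {A, B, C, D, E, F, H}; ε-closure = {A, B, C, D, E, F, G, H}.
Read '0': A→{E, F}, B→∅, C→{C, E}, D→{G}, E→{D, E, F}, F→{A, B, D}, G→∅, H→{S, B, E}; now {S, A, B, C, D, E, F, G}.
The final set {S, A, B, C, D, E, F, G} contains the accepting states C, E.

Yes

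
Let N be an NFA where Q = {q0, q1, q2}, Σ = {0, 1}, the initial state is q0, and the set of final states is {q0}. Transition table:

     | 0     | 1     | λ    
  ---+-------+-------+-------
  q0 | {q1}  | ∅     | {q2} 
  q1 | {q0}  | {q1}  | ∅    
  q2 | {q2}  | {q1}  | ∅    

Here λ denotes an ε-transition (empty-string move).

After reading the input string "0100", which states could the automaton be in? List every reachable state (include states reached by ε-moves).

{q1, q2}

Start: ε-closure({q0}) = {q0, q2}.
Read '0': q0→{q1}, q2→{q2}; now {q1, q2}.
Read '1': q1→{q1}, q2→{q1}; now {q1}.
Read '0': q1→{q0}; union {q0}; ε-closure = {q0, q2}.
Read '0': q0→{q1}, q2→{q2}; now {q1, q2}.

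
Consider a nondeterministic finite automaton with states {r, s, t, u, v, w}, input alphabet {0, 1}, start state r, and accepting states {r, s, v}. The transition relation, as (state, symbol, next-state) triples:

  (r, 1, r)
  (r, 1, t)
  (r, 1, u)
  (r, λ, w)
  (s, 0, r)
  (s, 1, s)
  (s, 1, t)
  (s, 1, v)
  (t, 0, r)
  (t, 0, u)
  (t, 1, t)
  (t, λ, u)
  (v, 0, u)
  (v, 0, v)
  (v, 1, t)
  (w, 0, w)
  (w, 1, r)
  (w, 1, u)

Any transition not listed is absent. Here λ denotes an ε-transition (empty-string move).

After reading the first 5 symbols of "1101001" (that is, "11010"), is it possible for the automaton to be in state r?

Start: ε-closure({r}) = {r, w}.
Read '1': r→{r, t, u}, w→{r, u}; union {r, t, u}; ε-closure = {r, t, u, w}.
Read '1': r→{r, t, u}, t→{t}, u→∅, w→{r, u}; union {r, t, u}; ε-closure = {r, t, u, w}.
Read '0': r→∅, t→{r, u}, u→∅, w→{w}; now {r, u, w}.
Read '1': r→{r, t, u}, u→∅, w→{r, u}; union {r, t, u}; ε-closure = {r, t, u, w}.
Read '0': r→∅, t→{r, u}, u→∅, w→{w}; now {r, u, w}.
State r is in {r, u, w}.

Yes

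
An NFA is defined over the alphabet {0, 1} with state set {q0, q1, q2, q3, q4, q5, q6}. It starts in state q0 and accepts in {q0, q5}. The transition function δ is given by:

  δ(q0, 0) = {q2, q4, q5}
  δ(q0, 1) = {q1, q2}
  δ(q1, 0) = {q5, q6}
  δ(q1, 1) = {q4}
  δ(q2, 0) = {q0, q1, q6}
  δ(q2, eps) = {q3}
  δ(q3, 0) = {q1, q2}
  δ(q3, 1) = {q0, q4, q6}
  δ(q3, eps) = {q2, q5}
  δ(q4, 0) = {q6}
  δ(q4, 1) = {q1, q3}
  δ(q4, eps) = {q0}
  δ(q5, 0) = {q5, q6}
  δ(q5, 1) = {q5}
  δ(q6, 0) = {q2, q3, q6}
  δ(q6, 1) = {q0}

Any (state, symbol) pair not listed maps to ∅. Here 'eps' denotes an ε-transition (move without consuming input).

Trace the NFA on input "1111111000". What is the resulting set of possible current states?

{q0, q1, q2, q3, q4, q5, q6}

Start in {q0}.
Read '1': {q0} → {q1, q2, q3, q5}.
Read '1': {q1, q2, q3, q5} → {q0, q4, q5, q6}.
Read '1': {q0, q4, q5, q6} → {q0, q1, q2, q3, q5}.
Read '1': {q0, q1, q2, q3, q5} → {q0, q1, q2, q3, q4, q5, q6}.
Read '1': {q0, q1, q2, q3, q4, q5, q6} → {q0, q1, q2, q3, q4, q5, q6}.
Read '1': {q0, q1, q2, q3, q4, q5, q6} → {q0, q1, q2, q3, q4, q5, q6}.
Read '1': {q0, q1, q2, q3, q4, q5, q6} → {q0, q1, q2, q3, q4, q5, q6}.
Read '0': {q0, q1, q2, q3, q4, q5, q6} → {q0, q1, q2, q3, q4, q5, q6}.
Read '0': {q0, q1, q2, q3, q4, q5, q6} → {q0, q1, q2, q3, q4, q5, q6}.
Read '0': {q0, q1, q2, q3, q4, q5, q6} → {q0, q1, q2, q3, q4, q5, q6}.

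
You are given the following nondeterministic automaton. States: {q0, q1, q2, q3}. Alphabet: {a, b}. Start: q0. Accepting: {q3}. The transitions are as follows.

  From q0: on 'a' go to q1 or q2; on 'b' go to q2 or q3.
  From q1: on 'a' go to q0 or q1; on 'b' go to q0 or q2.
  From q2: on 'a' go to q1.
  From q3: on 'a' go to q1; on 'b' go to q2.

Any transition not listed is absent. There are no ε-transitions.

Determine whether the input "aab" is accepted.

Start in {q0}.
Read 'a': q0→{q1, q2}; now {q1, q2}.
Read 'a': q1→{q0, q1}, q2→{q1}; now {q0, q1}.
Read 'b': q0→{q2, q3}, q1→{q0, q2}; now {q0, q2, q3}.
The final set {q0, q2, q3} contains the accepting state q3.

Yes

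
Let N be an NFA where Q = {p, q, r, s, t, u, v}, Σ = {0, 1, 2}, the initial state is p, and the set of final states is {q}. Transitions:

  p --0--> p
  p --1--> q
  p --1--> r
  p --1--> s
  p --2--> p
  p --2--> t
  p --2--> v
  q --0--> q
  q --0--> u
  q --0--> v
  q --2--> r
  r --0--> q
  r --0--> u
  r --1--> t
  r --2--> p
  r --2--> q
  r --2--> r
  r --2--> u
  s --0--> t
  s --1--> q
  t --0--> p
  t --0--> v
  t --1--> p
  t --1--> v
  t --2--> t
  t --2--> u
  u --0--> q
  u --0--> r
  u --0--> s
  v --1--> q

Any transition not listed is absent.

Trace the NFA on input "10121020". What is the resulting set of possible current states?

{p, q, r, s, u, v}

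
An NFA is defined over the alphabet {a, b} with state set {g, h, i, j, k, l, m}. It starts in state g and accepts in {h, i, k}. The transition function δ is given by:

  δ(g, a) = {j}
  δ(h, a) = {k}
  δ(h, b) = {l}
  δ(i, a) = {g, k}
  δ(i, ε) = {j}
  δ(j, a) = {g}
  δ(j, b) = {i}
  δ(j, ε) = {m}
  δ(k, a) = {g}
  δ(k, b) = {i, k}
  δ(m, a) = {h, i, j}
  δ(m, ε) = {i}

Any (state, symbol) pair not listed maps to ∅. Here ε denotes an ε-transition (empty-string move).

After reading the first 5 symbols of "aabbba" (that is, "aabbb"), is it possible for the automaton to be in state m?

Yes

Start in {g}.
Read 'a': g→{j}; union {j}; ε-closure = {i, j, m}.
Read 'a': i→{g, k}, j→{g}, m→{h, i, j}; union {g, h, i, j, k}; ε-closure = {g, h, i, j, k, m}.
Read 'b': g→∅, h→{l}, i→∅, j→{i}, k→{i, k}, m→∅; union {i, k, l}; ε-closure = {i, j, k, l, m}.
Read 'b': i→∅, j→{i}, k→{i, k}, l→∅, m→∅; union {i, k}; ε-closure = {i, j, k, m}.
Read 'b': i→∅, j→{i}, k→{i, k}, m→∅; union {i, k}; ε-closure = {i, j, k, m}.
State m is in {i, j, k, m}.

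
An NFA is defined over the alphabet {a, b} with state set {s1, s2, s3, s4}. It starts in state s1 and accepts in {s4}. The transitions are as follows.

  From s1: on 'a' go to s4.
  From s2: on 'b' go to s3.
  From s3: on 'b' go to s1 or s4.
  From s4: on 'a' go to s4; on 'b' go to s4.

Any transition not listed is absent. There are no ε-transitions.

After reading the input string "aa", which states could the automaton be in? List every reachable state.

Start in {s1}.
Read 'a': {s1} → {s4}.
Read 'a': {s4} → {s4}.

{s4}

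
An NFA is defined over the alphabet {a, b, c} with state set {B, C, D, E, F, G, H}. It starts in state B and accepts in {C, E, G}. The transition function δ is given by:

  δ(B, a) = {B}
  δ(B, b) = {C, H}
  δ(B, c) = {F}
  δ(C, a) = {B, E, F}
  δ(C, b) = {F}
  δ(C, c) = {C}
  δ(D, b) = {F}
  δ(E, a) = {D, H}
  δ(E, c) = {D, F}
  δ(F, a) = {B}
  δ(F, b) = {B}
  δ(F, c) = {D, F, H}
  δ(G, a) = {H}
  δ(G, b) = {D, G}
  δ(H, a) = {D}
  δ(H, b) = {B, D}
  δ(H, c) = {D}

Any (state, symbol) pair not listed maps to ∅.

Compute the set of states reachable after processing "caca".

Start in {B}.
Read 'c': {B} → {F}.
Read 'a': {F} → {B}.
Read 'c': {B} → {F}.
Read 'a': {F} → {B}.

{B}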